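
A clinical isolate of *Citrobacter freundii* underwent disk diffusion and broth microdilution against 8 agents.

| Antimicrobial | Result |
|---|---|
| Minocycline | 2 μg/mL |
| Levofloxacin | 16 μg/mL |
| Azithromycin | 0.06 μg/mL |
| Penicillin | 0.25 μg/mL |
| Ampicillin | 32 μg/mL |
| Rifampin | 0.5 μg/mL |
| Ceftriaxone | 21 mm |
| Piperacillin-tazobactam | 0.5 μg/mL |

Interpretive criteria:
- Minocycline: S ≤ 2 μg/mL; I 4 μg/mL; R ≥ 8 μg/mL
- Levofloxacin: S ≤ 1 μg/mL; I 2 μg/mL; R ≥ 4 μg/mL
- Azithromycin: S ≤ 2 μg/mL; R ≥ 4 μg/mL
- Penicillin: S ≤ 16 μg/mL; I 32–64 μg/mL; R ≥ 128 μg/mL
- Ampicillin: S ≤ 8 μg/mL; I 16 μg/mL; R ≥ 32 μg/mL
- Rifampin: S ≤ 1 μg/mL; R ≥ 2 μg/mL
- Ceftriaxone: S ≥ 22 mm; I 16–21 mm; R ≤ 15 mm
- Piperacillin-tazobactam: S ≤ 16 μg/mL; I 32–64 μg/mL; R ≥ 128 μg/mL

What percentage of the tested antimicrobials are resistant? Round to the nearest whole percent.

Minocycline: 2 μg/mL is ≤ 2 μg/mL ⇒ S
Levofloxacin 16 μg/mL: ≥ 4 μg/mL — Resistant
Azithromycin (0.06 μg/mL) ≤ 2 μg/mL ⇒ susceptible
Penicillin (0.25 μg/mL) ≤ 16 μg/mL ⇒ S
Ampicillin: 32 μg/mL is ≥ 32 μg/mL → resistant
Rifampin (0.5 μg/mL) ≤ 1 μg/mL — susceptible
Ceftriaxone: 21 mm is in 16–21 mm → intermediate
Piperacillin-tazobactam 0.5 μg/mL: ≤ 16 μg/mL ⇒ Susceptible
Resistant: 2/8

25%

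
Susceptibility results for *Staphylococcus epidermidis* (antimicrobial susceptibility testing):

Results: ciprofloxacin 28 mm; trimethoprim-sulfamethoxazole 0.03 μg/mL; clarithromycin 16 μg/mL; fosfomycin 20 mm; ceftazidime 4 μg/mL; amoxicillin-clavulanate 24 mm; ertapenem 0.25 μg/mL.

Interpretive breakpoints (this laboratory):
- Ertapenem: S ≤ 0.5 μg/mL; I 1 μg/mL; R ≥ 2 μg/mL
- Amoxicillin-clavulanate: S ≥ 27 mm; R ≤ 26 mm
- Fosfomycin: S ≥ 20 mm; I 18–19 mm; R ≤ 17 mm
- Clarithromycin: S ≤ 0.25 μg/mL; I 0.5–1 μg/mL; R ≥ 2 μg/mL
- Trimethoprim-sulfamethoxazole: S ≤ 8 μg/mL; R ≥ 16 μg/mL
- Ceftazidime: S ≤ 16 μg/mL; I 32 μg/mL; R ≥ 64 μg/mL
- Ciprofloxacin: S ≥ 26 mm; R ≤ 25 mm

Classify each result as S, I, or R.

S, S, R, S, S, R, S

Ciprofloxacin 28 mm: ≥ 26 mm — S
Trimethoprim-sulfamethoxazole 0.03 μg/mL: ≤ 8 μg/mL — S
Clarithromycin: 16 μg/mL is ≥ 2 μg/mL → Resistant
Fosfomycin: 20 mm is ≥ 20 mm → S
Ceftazidime: 4 μg/mL is ≤ 16 μg/mL ⇒ Susceptible
Amoxicillin-clavulanate: 24 mm is ≤ 26 mm ⇒ Resistant
Ertapenem: 0.25 μg/mL is ≤ 0.5 μg/mL — S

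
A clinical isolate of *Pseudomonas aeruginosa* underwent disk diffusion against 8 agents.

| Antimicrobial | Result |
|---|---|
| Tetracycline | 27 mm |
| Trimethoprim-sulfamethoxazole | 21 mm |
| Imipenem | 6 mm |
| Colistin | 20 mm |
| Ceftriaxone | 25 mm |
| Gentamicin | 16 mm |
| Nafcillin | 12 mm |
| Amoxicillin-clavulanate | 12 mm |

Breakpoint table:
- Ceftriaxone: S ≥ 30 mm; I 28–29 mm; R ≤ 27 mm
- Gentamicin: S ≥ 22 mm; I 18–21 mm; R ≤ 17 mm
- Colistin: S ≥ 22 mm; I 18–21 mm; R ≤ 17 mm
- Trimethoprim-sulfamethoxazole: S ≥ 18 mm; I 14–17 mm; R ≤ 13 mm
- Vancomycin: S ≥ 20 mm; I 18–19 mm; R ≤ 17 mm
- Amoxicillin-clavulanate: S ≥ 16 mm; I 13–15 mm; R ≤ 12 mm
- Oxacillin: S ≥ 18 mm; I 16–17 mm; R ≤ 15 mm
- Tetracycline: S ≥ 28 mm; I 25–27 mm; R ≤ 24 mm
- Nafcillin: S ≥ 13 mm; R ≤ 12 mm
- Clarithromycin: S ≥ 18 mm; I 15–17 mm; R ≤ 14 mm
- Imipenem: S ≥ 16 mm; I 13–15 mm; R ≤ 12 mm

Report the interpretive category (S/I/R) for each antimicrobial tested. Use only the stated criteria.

Tetracycline 27 mm: in 25–27 mm → I
Trimethoprim-sulfamethoxazole: 21 mm is ≥ 18 mm — S
Imipenem: 6 mm is ≤ 12 mm → Resistant
Colistin: 20 mm is in 18–21 mm — I
Ceftriaxone: 25 mm is ≤ 27 mm → resistant
Gentamicin (16 mm) ≤ 17 mm → R
Nafcillin 12 mm: ≤ 12 mm — resistant
Amoxicillin-clavulanate 12 mm: ≤ 12 mm ⇒ Resistant

I, S, R, I, R, R, R, R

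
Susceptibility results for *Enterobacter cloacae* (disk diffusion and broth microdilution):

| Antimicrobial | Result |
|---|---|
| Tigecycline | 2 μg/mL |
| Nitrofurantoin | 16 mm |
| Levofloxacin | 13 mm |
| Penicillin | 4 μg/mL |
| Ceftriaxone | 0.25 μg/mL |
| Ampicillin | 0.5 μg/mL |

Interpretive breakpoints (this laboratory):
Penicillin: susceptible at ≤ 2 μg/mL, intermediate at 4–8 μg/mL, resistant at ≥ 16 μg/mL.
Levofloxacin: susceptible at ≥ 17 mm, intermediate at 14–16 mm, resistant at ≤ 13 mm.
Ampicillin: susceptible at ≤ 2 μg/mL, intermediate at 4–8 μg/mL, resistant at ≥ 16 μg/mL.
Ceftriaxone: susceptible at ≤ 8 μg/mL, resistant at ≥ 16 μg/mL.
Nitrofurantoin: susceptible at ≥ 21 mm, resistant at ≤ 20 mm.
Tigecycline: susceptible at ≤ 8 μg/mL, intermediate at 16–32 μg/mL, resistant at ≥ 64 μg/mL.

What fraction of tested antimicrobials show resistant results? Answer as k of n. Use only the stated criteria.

Tigecycline (2 μg/mL) ≤ 8 μg/mL → susceptible
Nitrofurantoin: 16 mm is ≤ 20 mm — R
Levofloxacin (13 mm) ≤ 13 mm ⇒ Resistant
Penicillin 4 μg/mL: in 4–8 μg/mL ⇒ Intermediate
Ceftriaxone 0.25 μg/mL: ≤ 8 μg/mL ⇒ Susceptible
Ampicillin (0.5 μg/mL) ≤ 2 μg/mL → Susceptible
Resistant: 2/6

2 of 6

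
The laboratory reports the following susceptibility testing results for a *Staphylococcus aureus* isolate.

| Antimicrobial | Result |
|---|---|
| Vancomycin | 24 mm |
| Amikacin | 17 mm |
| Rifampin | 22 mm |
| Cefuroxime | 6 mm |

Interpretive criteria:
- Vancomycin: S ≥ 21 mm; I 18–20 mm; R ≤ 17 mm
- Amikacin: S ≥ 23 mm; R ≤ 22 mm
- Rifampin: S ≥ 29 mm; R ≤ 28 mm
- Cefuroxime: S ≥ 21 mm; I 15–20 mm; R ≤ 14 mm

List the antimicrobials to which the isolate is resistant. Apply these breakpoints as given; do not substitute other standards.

Vancomycin 24 mm: ≥ 21 mm → Susceptible
Amikacin (17 mm) ≤ 22 mm → R
Rifampin 22 mm: ≤ 28 mm — R
Cefuroxime 6 mm: ≤ 14 mm ⇒ resistant

amikacin, rifampin, cefuroxime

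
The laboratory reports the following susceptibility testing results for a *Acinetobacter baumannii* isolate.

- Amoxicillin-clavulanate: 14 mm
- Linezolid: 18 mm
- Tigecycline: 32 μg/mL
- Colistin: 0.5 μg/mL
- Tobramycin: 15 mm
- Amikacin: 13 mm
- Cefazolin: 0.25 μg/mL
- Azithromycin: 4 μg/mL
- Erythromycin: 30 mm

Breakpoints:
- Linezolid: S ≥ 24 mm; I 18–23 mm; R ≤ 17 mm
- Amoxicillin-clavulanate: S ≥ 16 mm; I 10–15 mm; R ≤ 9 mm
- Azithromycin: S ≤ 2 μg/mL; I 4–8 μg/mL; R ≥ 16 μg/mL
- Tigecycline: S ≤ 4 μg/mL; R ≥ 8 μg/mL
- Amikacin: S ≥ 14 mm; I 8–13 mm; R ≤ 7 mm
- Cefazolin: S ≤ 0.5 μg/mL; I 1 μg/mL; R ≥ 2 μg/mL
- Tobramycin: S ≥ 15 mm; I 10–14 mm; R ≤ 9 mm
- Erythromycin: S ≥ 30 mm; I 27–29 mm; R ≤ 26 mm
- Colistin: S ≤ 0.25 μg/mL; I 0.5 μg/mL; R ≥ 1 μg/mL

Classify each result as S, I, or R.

I, I, R, I, S, I, S, I, S

Amoxicillin-clavulanate 14 mm: in 10–15 mm — intermediate
Linezolid 18 mm: in 18–23 mm ⇒ intermediate
Tigecycline 32 μg/mL: ≥ 8 μg/mL → resistant
Colistin 0.5 μg/mL: = 0.5 μg/mL — I
Tobramycin: 15 mm is ≥ 15 mm — S
Amikacin (13 mm) in 8–13 mm → intermediate
Cefazolin (0.25 μg/mL) ≤ 0.5 μg/mL ⇒ susceptible
Azithromycin (4 μg/mL) in 4–8 μg/mL ⇒ I
Erythromycin (30 mm) ≥ 30 mm ⇒ S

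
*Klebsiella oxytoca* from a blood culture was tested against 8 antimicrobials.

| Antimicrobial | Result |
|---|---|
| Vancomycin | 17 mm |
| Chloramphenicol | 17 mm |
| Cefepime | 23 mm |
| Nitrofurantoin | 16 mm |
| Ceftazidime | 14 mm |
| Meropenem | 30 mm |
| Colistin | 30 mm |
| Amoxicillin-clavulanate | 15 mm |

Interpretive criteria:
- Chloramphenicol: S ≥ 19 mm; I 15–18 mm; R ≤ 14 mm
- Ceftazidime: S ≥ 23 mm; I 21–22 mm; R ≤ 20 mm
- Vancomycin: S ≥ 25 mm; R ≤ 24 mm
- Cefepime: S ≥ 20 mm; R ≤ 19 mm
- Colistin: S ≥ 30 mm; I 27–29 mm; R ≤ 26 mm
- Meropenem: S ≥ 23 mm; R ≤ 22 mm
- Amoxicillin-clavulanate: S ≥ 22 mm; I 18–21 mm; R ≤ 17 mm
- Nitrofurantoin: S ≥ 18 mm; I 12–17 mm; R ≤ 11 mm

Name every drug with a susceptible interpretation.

Vancomycin 17 mm: ≤ 24 mm ⇒ Resistant
Chloramphenicol: 17 mm is in 15–18 mm ⇒ Intermediate
Cefepime (23 mm) ≥ 20 mm ⇒ Susceptible
Nitrofurantoin 16 mm: in 12–17 mm ⇒ I
Ceftazidime (14 mm) ≤ 20 mm ⇒ resistant
Meropenem (30 mm) ≥ 23 mm → susceptible
Colistin 30 mm: ≥ 30 mm → S
Amoxicillin-clavulanate 15 mm: ≤ 17 mm ⇒ R

cefepime, meropenem, colistin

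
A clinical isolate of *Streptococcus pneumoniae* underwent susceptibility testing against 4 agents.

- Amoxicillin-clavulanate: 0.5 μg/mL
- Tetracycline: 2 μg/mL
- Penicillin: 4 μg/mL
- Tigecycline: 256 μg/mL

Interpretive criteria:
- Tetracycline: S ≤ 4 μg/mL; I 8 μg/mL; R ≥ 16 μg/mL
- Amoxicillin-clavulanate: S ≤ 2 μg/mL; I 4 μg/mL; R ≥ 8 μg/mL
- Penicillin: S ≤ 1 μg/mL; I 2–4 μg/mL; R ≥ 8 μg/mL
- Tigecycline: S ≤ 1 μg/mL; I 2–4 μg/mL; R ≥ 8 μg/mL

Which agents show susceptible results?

amoxicillin-clavulanate, tetracycline

Amoxicillin-clavulanate 0.5 μg/mL: ≤ 2 μg/mL ⇒ Susceptible
Tetracycline: 2 μg/mL is ≤ 4 μg/mL → susceptible
Penicillin: 4 μg/mL is in 2–4 μg/mL → intermediate
Tigecycline: 256 μg/mL is ≥ 8 μg/mL ⇒ R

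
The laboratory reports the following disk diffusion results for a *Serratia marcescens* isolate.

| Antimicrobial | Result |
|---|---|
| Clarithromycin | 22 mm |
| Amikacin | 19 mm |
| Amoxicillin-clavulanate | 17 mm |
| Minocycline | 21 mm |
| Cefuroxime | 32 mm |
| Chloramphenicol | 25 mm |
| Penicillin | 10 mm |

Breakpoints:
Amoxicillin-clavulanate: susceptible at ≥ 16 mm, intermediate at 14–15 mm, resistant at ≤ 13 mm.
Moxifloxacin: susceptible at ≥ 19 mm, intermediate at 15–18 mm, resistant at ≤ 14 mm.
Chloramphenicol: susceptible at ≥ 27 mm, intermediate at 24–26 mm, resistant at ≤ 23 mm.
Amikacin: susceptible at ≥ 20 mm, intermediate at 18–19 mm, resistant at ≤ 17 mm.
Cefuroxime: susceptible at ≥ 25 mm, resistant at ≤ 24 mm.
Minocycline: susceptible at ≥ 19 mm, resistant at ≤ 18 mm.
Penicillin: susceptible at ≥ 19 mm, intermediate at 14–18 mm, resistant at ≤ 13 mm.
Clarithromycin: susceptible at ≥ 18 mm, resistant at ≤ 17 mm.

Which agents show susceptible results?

clarithromycin, amoxicillin-clavulanate, minocycline, cefuroxime

Clarithromycin (22 mm) ≥ 18 mm — susceptible
Amikacin 19 mm: in 18–19 mm → I
Amoxicillin-clavulanate: 17 mm is ≥ 16 mm ⇒ susceptible
Minocycline: 21 mm is ≥ 19 mm ⇒ susceptible
Cefuroxime: 32 mm is ≥ 25 mm — S
Chloramphenicol (25 mm) in 24–26 mm — I
Penicillin 10 mm: ≤ 13 mm — Resistant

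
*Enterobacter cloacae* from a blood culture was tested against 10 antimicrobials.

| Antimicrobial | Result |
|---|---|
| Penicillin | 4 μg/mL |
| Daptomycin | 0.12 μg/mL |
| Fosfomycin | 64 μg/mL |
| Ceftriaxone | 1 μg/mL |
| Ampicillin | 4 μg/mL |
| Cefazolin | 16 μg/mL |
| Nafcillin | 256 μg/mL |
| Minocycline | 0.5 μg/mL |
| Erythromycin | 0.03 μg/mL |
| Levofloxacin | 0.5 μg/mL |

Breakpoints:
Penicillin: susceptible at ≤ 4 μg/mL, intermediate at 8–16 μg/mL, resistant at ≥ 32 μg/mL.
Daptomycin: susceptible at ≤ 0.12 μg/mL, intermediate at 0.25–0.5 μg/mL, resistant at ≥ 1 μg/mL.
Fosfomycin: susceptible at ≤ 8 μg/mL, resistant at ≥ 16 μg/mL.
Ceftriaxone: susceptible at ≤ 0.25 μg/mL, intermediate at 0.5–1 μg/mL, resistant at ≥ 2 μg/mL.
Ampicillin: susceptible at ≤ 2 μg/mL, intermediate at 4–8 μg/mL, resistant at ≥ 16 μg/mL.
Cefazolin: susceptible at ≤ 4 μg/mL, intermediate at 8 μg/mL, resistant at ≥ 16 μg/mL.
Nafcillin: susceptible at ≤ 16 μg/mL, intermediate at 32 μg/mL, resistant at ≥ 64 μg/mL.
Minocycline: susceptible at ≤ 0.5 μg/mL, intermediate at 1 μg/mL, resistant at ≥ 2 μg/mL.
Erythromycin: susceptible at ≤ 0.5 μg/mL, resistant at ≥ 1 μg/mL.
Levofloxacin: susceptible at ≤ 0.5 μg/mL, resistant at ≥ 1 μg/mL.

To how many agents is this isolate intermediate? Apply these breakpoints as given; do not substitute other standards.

Penicillin 4 μg/mL: ≤ 4 μg/mL → susceptible
Daptomycin: 0.12 μg/mL is ≤ 0.12 μg/mL ⇒ Susceptible
Fosfomycin (64 μg/mL) ≥ 16 μg/mL — resistant
Ceftriaxone: 1 μg/mL is in 0.5–1 μg/mL — I
Ampicillin 4 μg/mL: in 4–8 μg/mL ⇒ Intermediate
Cefazolin (16 μg/mL) ≥ 16 μg/mL → R
Nafcillin (256 μg/mL) ≥ 64 μg/mL — Resistant
Minocycline 0.5 μg/mL: ≤ 0.5 μg/mL — S
Erythromycin 0.03 μg/mL: ≤ 0.5 μg/mL ⇒ S
Levofloxacin (0.5 μg/mL) ≤ 0.5 μg/mL ⇒ susceptible
Intermediate: 2

2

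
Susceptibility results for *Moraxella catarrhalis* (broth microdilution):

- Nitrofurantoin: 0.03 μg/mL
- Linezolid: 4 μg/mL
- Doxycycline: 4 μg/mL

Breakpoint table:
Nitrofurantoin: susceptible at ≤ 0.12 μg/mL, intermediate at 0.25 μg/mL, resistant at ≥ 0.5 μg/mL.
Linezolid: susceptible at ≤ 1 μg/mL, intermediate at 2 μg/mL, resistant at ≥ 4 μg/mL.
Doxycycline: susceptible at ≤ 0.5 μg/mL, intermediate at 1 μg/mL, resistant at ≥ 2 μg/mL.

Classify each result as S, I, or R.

S, R, R

Nitrofurantoin: 0.03 μg/mL is ≤ 0.12 μg/mL → S
Linezolid (4 μg/mL) ≥ 4 μg/mL — resistant
Doxycycline: 4 μg/mL is ≥ 2 μg/mL → resistant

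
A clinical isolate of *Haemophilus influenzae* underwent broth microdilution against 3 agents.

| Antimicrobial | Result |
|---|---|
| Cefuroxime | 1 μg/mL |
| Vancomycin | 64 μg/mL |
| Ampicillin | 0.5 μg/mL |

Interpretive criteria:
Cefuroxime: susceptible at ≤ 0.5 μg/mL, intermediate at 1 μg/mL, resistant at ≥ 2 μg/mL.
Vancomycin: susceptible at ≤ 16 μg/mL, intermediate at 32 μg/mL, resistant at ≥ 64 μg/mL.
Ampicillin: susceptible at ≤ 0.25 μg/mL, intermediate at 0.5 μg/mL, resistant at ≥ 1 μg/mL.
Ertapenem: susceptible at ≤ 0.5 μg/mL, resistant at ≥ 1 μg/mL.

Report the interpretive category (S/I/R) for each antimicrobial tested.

I, R, I

Cefuroxime: 1 μg/mL is = 1 μg/mL — intermediate
Vancomycin: 64 μg/mL is ≥ 64 μg/mL → R
Ampicillin (0.5 μg/mL) = 0.5 μg/mL → intermediate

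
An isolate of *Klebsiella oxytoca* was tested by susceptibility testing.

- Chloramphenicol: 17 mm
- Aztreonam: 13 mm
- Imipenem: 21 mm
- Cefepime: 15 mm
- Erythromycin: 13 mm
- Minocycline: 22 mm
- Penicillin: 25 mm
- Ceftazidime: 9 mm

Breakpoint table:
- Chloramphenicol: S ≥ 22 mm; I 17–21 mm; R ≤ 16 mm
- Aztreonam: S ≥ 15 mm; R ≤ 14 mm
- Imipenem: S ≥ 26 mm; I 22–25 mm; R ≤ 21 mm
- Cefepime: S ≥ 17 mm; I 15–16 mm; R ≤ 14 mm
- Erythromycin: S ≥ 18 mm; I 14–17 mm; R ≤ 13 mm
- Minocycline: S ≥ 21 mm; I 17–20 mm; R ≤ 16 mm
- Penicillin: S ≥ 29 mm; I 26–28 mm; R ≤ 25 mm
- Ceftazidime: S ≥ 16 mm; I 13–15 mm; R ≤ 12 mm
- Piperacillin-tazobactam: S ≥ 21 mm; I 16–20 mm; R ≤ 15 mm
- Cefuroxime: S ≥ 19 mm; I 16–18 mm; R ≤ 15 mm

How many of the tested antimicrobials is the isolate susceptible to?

Chloramphenicol 17 mm: in 17–21 mm — I
Aztreonam (13 mm) ≤ 14 mm ⇒ resistant
Imipenem: 21 mm is ≤ 21 mm — Resistant
Cefepime (15 mm) in 15–16 mm — Intermediate
Erythromycin: 13 mm is ≤ 13 mm — Resistant
Minocycline (22 mm) ≥ 21 mm — S
Penicillin (25 mm) ≤ 25 mm → R
Ceftazidime 9 mm: ≤ 12 mm → Resistant
Susceptible: 1

1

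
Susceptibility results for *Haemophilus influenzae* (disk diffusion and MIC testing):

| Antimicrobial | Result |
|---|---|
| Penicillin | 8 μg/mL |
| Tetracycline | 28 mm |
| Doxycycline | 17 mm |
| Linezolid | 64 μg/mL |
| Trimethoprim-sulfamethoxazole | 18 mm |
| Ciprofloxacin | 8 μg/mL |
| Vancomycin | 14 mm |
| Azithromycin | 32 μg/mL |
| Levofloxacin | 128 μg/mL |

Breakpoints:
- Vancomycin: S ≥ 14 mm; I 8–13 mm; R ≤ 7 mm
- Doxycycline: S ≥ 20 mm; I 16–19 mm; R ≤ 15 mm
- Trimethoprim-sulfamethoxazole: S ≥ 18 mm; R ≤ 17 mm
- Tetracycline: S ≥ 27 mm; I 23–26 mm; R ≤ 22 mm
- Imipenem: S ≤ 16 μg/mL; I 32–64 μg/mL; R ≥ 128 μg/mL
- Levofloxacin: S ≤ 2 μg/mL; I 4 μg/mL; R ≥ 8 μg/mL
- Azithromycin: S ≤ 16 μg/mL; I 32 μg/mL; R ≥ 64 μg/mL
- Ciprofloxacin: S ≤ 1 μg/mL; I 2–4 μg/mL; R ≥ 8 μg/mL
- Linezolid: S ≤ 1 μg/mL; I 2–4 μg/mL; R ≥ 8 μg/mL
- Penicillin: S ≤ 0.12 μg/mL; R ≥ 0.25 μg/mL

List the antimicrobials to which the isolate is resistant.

penicillin, linezolid, ciprofloxacin, levofloxacin

Penicillin (8 μg/mL) ≥ 0.25 μg/mL — Resistant
Tetracycline 28 mm: ≥ 27 mm — Susceptible
Doxycycline: 17 mm is in 16–19 mm — I
Linezolid 64 μg/mL: ≥ 8 μg/mL — R
Trimethoprim-sulfamethoxazole (18 mm) ≥ 18 mm — Susceptible
Ciprofloxacin: 8 μg/mL is ≥ 8 μg/mL ⇒ R
Vancomycin 14 mm: ≥ 14 mm ⇒ Susceptible
Azithromycin: 32 μg/mL is = 32 μg/mL ⇒ intermediate
Levofloxacin (128 μg/mL) ≥ 8 μg/mL → resistant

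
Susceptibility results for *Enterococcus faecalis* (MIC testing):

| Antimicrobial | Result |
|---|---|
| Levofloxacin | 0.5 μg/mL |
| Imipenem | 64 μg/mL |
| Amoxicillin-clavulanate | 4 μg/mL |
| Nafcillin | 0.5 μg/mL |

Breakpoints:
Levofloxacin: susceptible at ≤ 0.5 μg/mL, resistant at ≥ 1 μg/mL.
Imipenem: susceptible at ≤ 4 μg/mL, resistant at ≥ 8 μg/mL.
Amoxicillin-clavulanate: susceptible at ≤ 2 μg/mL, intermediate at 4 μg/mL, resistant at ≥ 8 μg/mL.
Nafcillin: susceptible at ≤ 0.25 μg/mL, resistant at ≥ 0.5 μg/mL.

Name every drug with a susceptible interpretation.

Levofloxacin: 0.5 μg/mL is ≤ 0.5 μg/mL ⇒ susceptible
Imipenem (64 μg/mL) ≥ 8 μg/mL ⇒ R
Amoxicillin-clavulanate (4 μg/mL) = 4 μg/mL — intermediate
Nafcillin: 0.5 μg/mL is ≥ 0.5 μg/mL ⇒ Resistant

levofloxacin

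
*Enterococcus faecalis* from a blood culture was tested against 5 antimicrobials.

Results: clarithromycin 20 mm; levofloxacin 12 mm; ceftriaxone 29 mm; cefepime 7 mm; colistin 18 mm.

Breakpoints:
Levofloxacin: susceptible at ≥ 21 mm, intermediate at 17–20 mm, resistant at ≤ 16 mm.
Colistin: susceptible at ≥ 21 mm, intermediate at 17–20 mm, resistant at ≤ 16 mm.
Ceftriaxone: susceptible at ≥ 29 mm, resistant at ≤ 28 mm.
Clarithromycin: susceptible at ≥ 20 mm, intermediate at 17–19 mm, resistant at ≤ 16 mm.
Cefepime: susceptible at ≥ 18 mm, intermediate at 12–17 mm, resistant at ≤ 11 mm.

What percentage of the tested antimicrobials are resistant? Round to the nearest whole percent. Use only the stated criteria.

Clarithromycin 20 mm: ≥ 20 mm → Susceptible
Levofloxacin (12 mm) ≤ 16 mm ⇒ Resistant
Ceftriaxone (29 mm) ≥ 29 mm ⇒ Susceptible
Cefepime: 7 mm is ≤ 11 mm ⇒ R
Colistin: 18 mm is in 17–20 mm ⇒ intermediate
Resistant: 2/5

40%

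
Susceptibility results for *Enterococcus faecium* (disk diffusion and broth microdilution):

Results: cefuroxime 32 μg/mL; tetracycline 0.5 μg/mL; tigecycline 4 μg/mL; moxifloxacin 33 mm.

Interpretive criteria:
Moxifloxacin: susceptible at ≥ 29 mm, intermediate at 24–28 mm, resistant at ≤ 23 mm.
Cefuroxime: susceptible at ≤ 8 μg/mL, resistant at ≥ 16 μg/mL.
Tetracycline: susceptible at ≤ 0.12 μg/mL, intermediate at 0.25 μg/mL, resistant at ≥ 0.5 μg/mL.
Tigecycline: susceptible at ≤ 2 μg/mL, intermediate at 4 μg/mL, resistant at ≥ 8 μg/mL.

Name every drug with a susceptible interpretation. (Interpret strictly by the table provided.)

moxifloxacin

Cefuroxime (32 μg/mL) ≥ 16 μg/mL → R
Tetracycline 0.5 μg/mL: ≥ 0.5 μg/mL ⇒ Resistant
Tigecycline (4 μg/mL) = 4 μg/mL → I
Moxifloxacin: 33 mm is ≥ 29 mm → S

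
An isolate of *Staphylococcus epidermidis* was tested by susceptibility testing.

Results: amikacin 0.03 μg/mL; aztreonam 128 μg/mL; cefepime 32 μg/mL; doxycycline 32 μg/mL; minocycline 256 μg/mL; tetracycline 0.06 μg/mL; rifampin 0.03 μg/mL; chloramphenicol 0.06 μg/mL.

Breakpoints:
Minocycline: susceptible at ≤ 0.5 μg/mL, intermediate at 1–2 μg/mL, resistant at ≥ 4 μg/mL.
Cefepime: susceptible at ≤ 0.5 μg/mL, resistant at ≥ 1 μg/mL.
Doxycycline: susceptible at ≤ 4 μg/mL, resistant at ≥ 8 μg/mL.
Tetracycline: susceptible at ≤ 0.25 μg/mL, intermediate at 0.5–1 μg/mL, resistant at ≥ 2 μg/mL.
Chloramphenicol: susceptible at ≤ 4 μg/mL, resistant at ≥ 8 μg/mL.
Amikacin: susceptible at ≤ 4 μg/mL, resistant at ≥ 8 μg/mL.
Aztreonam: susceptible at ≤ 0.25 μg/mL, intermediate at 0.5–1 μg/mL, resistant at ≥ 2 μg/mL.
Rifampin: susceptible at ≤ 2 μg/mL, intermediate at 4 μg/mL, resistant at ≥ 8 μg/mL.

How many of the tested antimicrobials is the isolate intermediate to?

Amikacin (0.03 μg/mL) ≤ 4 μg/mL ⇒ S
Aztreonam 128 μg/mL: ≥ 2 μg/mL ⇒ Resistant
Cefepime 32 μg/mL: ≥ 1 μg/mL ⇒ Resistant
Doxycycline 32 μg/mL: ≥ 8 μg/mL — resistant
Minocycline (256 μg/mL) ≥ 4 μg/mL — resistant
Tetracycline 0.06 μg/mL: ≤ 0.25 μg/mL — Susceptible
Rifampin 0.03 μg/mL: ≤ 2 μg/mL ⇒ S
Chloramphenicol 0.06 μg/mL: ≤ 4 μg/mL → susceptible
Intermediate: 0

0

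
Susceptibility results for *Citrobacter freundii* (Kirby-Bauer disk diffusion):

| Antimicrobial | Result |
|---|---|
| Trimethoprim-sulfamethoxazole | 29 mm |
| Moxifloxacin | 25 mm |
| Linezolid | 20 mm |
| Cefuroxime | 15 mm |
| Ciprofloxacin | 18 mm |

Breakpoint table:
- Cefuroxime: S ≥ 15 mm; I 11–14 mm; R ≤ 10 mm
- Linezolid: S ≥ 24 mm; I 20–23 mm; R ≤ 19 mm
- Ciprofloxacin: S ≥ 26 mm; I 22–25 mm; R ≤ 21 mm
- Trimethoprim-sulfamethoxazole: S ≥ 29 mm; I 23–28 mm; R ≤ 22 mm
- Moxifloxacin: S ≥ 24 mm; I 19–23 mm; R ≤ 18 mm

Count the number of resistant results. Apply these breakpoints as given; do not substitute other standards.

1

Trimethoprim-sulfamethoxazole (29 mm) ≥ 29 mm ⇒ S
Moxifloxacin (25 mm) ≥ 24 mm ⇒ susceptible
Linezolid 20 mm: in 20–23 mm → intermediate
Cefuroxime (15 mm) ≥ 15 mm → S
Ciprofloxacin: 18 mm is ≤ 21 mm ⇒ R
Resistant: 1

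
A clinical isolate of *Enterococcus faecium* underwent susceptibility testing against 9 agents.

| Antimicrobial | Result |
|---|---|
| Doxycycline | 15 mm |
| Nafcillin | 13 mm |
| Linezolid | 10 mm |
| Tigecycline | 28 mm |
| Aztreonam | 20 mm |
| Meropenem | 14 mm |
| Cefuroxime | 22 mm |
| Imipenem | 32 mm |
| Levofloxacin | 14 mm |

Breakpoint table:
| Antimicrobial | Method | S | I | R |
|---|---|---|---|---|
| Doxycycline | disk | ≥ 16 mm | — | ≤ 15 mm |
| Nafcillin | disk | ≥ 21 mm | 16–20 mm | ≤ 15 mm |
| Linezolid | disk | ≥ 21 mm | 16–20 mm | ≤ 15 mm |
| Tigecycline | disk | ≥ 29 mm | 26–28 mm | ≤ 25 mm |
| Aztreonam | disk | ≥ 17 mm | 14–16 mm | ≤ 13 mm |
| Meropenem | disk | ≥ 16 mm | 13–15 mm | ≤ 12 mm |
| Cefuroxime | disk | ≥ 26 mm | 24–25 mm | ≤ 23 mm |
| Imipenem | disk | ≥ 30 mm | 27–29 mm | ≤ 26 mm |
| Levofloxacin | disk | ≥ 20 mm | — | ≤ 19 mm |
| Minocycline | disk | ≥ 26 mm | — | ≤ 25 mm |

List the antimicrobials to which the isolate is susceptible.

Doxycycline (15 mm) ≤ 15 mm → R
Nafcillin 13 mm: ≤ 15 mm — Resistant
Linezolid (10 mm) ≤ 15 mm ⇒ Resistant
Tigecycline 28 mm: in 26–28 mm ⇒ I
Aztreonam (20 mm) ≥ 17 mm ⇒ susceptible
Meropenem: 14 mm is in 13–15 mm — Intermediate
Cefuroxime 22 mm: ≤ 23 mm → resistant
Imipenem 32 mm: ≥ 30 mm → Susceptible
Levofloxacin 14 mm: ≤ 19 mm ⇒ Resistant

aztreonam, imipenem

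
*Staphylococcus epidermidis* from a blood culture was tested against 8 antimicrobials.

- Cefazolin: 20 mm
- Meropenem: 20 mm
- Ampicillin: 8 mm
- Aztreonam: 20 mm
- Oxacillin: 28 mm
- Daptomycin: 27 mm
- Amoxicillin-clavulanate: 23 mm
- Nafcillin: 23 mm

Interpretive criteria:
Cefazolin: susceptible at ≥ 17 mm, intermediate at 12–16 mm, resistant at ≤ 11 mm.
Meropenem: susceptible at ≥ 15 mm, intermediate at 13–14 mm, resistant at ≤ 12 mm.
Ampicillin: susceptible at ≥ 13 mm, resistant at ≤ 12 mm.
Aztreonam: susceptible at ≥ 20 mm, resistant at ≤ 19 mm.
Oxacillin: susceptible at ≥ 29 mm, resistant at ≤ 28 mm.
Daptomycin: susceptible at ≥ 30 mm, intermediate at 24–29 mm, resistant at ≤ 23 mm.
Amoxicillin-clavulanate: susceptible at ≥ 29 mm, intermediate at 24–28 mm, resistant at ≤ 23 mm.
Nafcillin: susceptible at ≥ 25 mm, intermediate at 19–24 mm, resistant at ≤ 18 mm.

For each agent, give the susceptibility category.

Cefazolin: 20 mm is ≥ 17 mm ⇒ Susceptible
Meropenem 20 mm: ≥ 15 mm → Susceptible
Ampicillin: 8 mm is ≤ 12 mm ⇒ resistant
Aztreonam: 20 mm is ≥ 20 mm ⇒ susceptible
Oxacillin: 28 mm is ≤ 28 mm — R
Daptomycin (27 mm) in 24–29 mm ⇒ intermediate
Amoxicillin-clavulanate 23 mm: ≤ 23 mm → resistant
Nafcillin (23 mm) in 19–24 mm — intermediate

S, S, R, S, R, I, R, I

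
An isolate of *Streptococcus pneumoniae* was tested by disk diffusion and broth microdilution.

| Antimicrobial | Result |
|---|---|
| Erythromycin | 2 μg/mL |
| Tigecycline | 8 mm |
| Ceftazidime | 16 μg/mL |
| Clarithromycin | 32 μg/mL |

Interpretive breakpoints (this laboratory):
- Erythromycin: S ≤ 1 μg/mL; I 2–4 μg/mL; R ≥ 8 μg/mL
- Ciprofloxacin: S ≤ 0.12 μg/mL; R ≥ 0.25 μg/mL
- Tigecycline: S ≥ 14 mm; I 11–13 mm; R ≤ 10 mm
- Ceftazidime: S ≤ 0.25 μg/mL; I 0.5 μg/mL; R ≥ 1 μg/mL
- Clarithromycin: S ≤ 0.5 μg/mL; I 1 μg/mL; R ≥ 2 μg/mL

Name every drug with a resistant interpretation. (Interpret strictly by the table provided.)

tigecycline, ceftazidime, clarithromycin

Erythromycin (2 μg/mL) in 2–4 μg/mL — Intermediate
Tigecycline (8 mm) ≤ 10 mm ⇒ resistant
Ceftazidime (16 μg/mL) ≥ 1 μg/mL → R
Clarithromycin 32 μg/mL: ≥ 2 μg/mL → Resistant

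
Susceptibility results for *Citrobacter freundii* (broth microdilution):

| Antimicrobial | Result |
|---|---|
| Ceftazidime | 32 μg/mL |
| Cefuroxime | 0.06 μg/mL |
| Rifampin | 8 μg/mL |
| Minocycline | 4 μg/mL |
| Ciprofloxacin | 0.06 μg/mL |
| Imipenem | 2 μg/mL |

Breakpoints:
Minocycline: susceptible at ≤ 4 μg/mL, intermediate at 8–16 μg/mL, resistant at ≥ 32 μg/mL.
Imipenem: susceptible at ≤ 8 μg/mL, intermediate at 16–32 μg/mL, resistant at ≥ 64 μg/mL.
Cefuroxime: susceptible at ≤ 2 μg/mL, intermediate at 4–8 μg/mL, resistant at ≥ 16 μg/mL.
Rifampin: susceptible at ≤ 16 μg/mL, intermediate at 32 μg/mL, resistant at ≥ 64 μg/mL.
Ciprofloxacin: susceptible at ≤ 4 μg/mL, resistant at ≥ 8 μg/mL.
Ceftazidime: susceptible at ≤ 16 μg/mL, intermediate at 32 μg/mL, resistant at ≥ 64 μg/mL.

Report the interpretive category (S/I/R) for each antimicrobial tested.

I, S, S, S, S, S

Ceftazidime (32 μg/mL) = 32 μg/mL — Intermediate
Cefuroxime (0.06 μg/mL) ≤ 2 μg/mL → S
Rifampin: 8 μg/mL is ≤ 16 μg/mL ⇒ S
Minocycline 4 μg/mL: ≤ 4 μg/mL → S
Ciprofloxacin: 0.06 μg/mL is ≤ 4 μg/mL ⇒ Susceptible
Imipenem (2 μg/mL) ≤ 8 μg/mL ⇒ Susceptible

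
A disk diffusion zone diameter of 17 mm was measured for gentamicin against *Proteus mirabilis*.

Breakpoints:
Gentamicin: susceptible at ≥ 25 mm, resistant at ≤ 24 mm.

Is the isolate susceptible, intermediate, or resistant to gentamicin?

Resistant

Gentamicin 17 mm: ≤ 24 mm → Resistant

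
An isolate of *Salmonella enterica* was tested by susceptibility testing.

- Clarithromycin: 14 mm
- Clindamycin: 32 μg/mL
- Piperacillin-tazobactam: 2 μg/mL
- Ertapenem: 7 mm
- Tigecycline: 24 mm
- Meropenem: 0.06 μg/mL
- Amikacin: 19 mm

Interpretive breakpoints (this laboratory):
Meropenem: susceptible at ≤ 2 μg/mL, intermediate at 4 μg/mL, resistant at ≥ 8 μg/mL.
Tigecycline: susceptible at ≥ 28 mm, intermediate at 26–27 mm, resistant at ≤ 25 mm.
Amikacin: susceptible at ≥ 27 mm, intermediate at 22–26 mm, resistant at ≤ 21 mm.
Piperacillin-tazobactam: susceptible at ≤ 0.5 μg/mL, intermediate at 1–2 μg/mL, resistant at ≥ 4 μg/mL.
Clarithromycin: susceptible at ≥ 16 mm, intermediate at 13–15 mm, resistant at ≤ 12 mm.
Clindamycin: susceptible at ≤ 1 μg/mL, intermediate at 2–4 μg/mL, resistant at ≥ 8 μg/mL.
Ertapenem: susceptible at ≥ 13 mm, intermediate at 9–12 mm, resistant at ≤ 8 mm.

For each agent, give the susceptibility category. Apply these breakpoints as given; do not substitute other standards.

I, R, I, R, R, S, R

Clarithromycin 14 mm: in 13–15 mm → Intermediate
Clindamycin (32 μg/mL) ≥ 8 μg/mL → resistant
Piperacillin-tazobactam 2 μg/mL: in 1–2 μg/mL — Intermediate
Ertapenem 7 mm: ≤ 8 mm ⇒ Resistant
Tigecycline 24 mm: ≤ 25 mm ⇒ R
Meropenem 0.06 μg/mL: ≤ 2 μg/mL → susceptible
Amikacin: 19 mm is ≤ 21 mm → resistant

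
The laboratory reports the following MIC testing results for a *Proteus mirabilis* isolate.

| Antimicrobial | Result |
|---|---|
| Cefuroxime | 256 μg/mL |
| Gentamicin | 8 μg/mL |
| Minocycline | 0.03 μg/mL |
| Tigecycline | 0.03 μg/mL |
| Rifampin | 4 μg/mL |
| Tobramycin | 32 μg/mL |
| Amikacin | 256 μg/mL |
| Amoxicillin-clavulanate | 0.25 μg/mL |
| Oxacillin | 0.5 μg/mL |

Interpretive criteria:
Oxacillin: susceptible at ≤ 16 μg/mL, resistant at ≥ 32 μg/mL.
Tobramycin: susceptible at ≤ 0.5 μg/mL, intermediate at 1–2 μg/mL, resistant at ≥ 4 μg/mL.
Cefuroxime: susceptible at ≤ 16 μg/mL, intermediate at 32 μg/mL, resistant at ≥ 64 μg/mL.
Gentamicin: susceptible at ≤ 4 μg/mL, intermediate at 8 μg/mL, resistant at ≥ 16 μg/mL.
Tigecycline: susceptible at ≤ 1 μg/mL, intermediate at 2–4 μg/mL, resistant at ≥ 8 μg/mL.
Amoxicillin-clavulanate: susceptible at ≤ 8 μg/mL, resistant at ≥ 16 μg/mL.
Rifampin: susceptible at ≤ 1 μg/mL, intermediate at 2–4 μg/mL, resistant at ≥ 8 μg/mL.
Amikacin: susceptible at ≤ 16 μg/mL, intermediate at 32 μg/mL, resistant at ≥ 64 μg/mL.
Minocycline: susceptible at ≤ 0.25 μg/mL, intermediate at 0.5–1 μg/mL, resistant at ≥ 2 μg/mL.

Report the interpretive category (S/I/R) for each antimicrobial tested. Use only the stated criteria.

Cefuroxime: 256 μg/mL is ≥ 64 μg/mL ⇒ resistant
Gentamicin 8 μg/mL: = 8 μg/mL ⇒ Intermediate
Minocycline (0.03 μg/mL) ≤ 0.25 μg/mL — Susceptible
Tigecycline 0.03 μg/mL: ≤ 1 μg/mL → Susceptible
Rifampin 4 μg/mL: in 2–4 μg/mL ⇒ Intermediate
Tobramycin 32 μg/mL: ≥ 4 μg/mL → Resistant
Amikacin (256 μg/mL) ≥ 64 μg/mL → resistant
Amoxicillin-clavulanate (0.25 μg/mL) ≤ 8 μg/mL → susceptible
Oxacillin: 0.5 μg/mL is ≤ 16 μg/mL ⇒ susceptible

R, I, S, S, I, R, R, S, S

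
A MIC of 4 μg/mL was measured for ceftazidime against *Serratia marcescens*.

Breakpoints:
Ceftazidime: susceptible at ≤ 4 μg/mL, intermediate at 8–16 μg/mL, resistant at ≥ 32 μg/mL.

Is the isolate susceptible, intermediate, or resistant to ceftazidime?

S

Ceftazidime (4 μg/mL) ≤ 4 μg/mL → susceptible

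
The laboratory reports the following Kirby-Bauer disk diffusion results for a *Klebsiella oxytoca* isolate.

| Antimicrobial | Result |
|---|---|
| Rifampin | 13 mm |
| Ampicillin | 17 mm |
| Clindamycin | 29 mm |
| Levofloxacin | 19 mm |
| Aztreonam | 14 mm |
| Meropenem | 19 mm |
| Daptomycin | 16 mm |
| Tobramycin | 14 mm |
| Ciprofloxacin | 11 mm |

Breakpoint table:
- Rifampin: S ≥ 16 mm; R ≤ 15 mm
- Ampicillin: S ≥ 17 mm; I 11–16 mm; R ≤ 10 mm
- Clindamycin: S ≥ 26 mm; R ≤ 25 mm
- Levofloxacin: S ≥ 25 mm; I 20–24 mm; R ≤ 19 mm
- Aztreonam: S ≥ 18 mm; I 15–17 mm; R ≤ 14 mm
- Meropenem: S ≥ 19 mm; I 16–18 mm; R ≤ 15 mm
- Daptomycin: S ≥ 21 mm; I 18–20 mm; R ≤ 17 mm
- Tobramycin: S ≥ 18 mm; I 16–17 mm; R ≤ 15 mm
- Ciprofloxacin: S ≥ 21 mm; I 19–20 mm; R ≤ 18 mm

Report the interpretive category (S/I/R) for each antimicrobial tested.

R, S, S, R, R, S, R, R, R

Rifampin 13 mm: ≤ 15 mm ⇒ Resistant
Ampicillin (17 mm) ≥ 17 mm ⇒ susceptible
Clindamycin: 29 mm is ≥ 26 mm → S
Levofloxacin 19 mm: ≤ 19 mm ⇒ R
Aztreonam (14 mm) ≤ 14 mm — R
Meropenem 19 mm: ≥ 19 mm ⇒ Susceptible
Daptomycin 16 mm: ≤ 17 mm — R
Tobramycin: 14 mm is ≤ 15 mm → resistant
Ciprofloxacin: 11 mm is ≤ 18 mm → resistant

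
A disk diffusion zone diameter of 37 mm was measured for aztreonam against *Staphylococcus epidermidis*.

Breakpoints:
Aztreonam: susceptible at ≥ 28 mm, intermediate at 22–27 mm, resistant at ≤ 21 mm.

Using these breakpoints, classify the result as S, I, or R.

Aztreonam: 37 mm is ≥ 28 mm — S

S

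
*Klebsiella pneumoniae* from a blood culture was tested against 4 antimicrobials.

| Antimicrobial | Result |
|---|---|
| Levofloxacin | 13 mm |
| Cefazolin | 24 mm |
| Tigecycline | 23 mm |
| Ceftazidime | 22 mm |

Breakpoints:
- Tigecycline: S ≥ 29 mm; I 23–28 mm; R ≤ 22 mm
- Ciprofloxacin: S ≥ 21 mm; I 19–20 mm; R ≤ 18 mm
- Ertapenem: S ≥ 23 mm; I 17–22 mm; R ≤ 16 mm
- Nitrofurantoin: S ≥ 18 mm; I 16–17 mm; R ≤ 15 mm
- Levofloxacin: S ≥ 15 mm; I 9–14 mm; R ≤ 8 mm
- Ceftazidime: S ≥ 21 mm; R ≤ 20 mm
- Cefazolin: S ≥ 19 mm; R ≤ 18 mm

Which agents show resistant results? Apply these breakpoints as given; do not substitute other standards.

Levofloxacin: 13 mm is in 9–14 mm → I
Cefazolin (24 mm) ≥ 19 mm ⇒ Susceptible
Tigecycline 23 mm: in 23–28 mm → I
Ceftazidime: 22 mm is ≥ 21 mm ⇒ susceptible

none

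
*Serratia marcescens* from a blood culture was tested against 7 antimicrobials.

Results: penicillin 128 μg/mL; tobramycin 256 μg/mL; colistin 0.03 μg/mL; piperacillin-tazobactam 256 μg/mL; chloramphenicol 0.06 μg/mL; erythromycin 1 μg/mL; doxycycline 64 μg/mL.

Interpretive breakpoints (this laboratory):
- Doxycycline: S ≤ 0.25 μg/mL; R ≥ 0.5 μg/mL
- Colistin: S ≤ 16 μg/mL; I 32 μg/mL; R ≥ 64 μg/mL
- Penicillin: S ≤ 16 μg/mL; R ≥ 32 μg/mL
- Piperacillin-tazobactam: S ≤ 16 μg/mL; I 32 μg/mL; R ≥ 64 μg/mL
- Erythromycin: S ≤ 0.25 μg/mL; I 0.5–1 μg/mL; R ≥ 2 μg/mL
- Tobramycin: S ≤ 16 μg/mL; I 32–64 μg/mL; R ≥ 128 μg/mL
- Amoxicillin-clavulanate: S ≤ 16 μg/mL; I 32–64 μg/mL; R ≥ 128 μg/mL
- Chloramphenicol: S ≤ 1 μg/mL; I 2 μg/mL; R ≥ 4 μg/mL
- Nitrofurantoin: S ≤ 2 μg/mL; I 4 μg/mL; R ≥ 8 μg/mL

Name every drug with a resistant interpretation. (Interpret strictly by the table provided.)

Penicillin 128 μg/mL: ≥ 32 μg/mL → R
Tobramycin (256 μg/mL) ≥ 128 μg/mL → R
Colistin 0.03 μg/mL: ≤ 16 μg/mL → susceptible
Piperacillin-tazobactam 256 μg/mL: ≥ 64 μg/mL ⇒ Resistant
Chloramphenicol 0.06 μg/mL: ≤ 1 μg/mL → S
Erythromycin (1 μg/mL) in 0.5–1 μg/mL — I
Doxycycline 64 μg/mL: ≥ 0.5 μg/mL ⇒ R

penicillin, tobramycin, piperacillin-tazobactam, doxycycline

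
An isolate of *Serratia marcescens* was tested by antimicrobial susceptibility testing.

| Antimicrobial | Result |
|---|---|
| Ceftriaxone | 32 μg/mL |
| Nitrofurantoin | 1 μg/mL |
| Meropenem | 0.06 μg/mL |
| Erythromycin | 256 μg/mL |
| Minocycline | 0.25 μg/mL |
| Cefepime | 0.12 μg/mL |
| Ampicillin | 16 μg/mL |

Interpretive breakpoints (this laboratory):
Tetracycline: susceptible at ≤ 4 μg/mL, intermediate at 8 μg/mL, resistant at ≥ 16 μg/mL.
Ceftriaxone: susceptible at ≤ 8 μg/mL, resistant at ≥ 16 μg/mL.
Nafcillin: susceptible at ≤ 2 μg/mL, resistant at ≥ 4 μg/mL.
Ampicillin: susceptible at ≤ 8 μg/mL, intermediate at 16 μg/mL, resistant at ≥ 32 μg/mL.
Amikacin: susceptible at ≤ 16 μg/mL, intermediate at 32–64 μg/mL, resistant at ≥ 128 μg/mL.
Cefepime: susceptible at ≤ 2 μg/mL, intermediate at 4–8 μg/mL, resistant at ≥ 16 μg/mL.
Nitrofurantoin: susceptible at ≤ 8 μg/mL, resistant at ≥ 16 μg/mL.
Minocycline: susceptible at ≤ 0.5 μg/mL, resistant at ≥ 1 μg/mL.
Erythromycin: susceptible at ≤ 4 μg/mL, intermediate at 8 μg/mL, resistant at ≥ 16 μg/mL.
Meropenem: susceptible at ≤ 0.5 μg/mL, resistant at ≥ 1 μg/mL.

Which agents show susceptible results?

nitrofurantoin, meropenem, minocycline, cefepime

Ceftriaxone: 32 μg/mL is ≥ 16 μg/mL → resistant
Nitrofurantoin 1 μg/mL: ≤ 8 μg/mL ⇒ S
Meropenem (0.06 μg/mL) ≤ 0.5 μg/mL ⇒ Susceptible
Erythromycin (256 μg/mL) ≥ 16 μg/mL → R
Minocycline: 0.25 μg/mL is ≤ 0.5 μg/mL — susceptible
Cefepime: 0.12 μg/mL is ≤ 2 μg/mL — susceptible
Ampicillin: 16 μg/mL is = 16 μg/mL — intermediate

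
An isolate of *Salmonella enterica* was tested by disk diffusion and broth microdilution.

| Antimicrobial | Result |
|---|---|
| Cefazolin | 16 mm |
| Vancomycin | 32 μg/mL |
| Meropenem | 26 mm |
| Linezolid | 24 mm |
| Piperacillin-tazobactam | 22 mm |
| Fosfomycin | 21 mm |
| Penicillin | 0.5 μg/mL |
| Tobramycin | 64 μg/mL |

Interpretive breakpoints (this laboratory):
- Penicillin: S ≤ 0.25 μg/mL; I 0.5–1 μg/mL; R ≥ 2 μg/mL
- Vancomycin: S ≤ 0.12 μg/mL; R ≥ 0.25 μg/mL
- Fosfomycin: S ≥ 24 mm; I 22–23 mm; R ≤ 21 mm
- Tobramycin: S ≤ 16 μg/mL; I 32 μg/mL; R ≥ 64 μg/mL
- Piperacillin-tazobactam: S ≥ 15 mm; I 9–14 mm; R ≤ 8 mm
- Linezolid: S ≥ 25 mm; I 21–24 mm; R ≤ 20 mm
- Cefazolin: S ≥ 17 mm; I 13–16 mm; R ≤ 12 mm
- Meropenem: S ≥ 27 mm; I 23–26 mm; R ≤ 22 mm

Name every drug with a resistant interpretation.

vancomycin, fosfomycin, tobramycin

Cefazolin: 16 mm is in 13–16 mm — intermediate
Vancomycin (32 μg/mL) ≥ 0.25 μg/mL → resistant
Meropenem: 26 mm is in 23–26 mm → Intermediate
Linezolid (24 mm) in 21–24 mm — intermediate
Piperacillin-tazobactam (22 mm) ≥ 15 mm ⇒ susceptible
Fosfomycin 21 mm: ≤ 21 mm ⇒ R
Penicillin 0.5 μg/mL: in 0.5–1 μg/mL → Intermediate
Tobramycin (64 μg/mL) ≥ 64 μg/mL — resistant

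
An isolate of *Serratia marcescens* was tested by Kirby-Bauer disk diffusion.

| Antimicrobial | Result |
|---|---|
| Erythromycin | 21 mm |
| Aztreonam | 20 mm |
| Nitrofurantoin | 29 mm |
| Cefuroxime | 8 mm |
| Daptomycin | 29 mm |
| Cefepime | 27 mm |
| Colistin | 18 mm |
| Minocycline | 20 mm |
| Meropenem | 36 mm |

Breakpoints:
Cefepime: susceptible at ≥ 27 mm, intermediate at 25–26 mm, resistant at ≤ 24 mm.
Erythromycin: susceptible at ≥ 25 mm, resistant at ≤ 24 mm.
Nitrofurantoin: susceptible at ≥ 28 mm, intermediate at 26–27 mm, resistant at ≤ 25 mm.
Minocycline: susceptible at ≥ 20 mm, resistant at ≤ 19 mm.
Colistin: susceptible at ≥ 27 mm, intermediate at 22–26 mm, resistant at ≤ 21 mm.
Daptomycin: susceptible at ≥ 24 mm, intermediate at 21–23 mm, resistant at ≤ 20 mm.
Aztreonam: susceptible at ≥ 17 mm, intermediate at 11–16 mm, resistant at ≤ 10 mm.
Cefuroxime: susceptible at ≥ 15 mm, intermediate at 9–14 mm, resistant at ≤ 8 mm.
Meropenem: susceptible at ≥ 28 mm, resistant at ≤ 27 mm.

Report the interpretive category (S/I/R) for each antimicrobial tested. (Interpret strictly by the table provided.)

Erythromycin (21 mm) ≤ 24 mm → R
Aztreonam 20 mm: ≥ 17 mm → S
Nitrofurantoin 29 mm: ≥ 28 mm — S
Cefuroxime: 8 mm is ≤ 8 mm — R
Daptomycin 29 mm: ≥ 24 mm → susceptible
Cefepime 27 mm: ≥ 27 mm → Susceptible
Colistin (18 mm) ≤ 21 mm ⇒ Resistant
Minocycline (20 mm) ≥ 20 mm → S
Meropenem 36 mm: ≥ 28 mm ⇒ S

R, S, S, R, S, S, R, S, S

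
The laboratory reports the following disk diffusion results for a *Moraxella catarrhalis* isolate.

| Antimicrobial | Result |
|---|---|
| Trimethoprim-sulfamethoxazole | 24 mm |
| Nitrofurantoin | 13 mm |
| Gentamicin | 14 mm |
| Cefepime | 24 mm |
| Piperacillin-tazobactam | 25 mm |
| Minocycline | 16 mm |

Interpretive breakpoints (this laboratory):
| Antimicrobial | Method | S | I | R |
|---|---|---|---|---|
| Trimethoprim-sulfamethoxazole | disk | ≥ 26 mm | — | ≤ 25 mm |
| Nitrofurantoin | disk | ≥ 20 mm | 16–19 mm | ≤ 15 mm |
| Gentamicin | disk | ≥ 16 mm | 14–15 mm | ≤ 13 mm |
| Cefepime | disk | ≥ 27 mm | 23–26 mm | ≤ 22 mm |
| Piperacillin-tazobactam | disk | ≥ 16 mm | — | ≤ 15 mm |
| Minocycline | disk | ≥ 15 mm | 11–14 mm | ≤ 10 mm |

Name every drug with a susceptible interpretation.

Trimethoprim-sulfamethoxazole (24 mm) ≤ 25 mm → resistant
Nitrofurantoin (13 mm) ≤ 15 mm → resistant
Gentamicin: 14 mm is in 14–15 mm → I
Cefepime 24 mm: in 23–26 mm — intermediate
Piperacillin-tazobactam (25 mm) ≥ 16 mm ⇒ Susceptible
Minocycline (16 mm) ≥ 15 mm ⇒ Susceptible

piperacillin-tazobactam, minocycline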